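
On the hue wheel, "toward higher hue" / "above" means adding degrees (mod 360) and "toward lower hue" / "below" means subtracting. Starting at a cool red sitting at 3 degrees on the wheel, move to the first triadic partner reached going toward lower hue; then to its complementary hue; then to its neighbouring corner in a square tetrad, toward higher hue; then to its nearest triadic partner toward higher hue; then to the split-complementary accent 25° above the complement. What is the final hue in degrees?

−120° (triadic ↓): 3 − 120 = -117 → -117 + 360 = 243°
+180° (complement): 243 + 180 = 423 → 423 − 360 = 63°
+90° (square ↑): 63 + 90 = 153°
+120° (triadic ↑): 153 + 120 = 273°
+205° (split-comp 25° ↑): 273 + 205 = 478 → 478 − 360 = 118°

118°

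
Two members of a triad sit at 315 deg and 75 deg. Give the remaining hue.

A triad spaces three hues 120° apart.
The full set is {75°, 195°, 315°}.

195°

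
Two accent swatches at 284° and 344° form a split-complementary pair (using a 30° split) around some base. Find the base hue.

The accents sit 30° either side of the complement, so the complement is their short-arc midpoint on the wheel.
Short-arc midpoint of 284° and 344°: 314°.
Base is 180° from the complement: 314 − 180 = 134°

134°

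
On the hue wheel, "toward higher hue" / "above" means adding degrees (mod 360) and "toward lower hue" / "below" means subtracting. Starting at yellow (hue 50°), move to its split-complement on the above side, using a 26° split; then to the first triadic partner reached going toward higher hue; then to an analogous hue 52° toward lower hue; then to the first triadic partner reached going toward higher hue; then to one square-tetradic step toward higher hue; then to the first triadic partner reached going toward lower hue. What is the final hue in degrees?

54°

50 + 206 = 256°   (split-comp 26° ↑)
256 + 120 = 376 → 376 − 360 = 16°   (triadic ↑)
16 − 52 = -36 → -36 + 360 = 324°   (analog 52° ↓)
324 + 120 = 444 → 444 − 360 = 84°   (triadic ↑)
84 + 90 = 174°   (square ↑)
174 − 120 = 54°   (triadic ↓)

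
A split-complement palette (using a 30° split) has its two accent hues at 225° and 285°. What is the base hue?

75°

The accents sit 30° either side of the complement, so the complement is their short-arc midpoint on the wheel.
Short-arc midpoint of 225° and 285°: 255°.
Base is 180° from the complement: 255 − 180 = 75°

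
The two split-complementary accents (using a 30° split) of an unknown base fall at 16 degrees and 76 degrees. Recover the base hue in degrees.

226°

The accents sit 30° either side of the complement, so the complement is their short-arc midpoint on the wheel.
Short-arc midpoint of 16° and 76°: 46°.
Base is 180° from the complement: 46 − 180 = -134 → -134 + 360 = 226°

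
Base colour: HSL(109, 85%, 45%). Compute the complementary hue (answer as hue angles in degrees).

289°

The complement sits 180° across the wheel.
109 + 180 = 289°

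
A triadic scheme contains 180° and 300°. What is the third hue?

60°

A triad spaces three hues 120° apart.
The full set is {60°, 180°, 300°}.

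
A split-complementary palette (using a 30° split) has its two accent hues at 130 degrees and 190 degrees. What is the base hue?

340°

The accents sit 30° either side of the complement, so the complement is their short-arc midpoint on the wheel.
Short-arc midpoint of 130° and 190°: 160°.
Base is 180° from the complement: 160 − 180 = -20 → -20 + 360 = 340°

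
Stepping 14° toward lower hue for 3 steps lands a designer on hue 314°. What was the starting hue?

356°

3 steps of 14° (toward lower hue) give a net shift of −42°.
Start = end − shift: 314 + 42 = 356°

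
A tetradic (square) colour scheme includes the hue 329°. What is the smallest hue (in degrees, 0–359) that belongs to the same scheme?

A square tetradic scheme places four hues every 90°.
The full set through 329° is {59°, 149°, 239°, 329°}.

59°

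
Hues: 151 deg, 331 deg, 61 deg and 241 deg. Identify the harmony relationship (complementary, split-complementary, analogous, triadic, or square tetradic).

square tetradic

Sort the hues: 61°, 151°, 241°, 331°.
Successive gaps around the wheel: 90°, 90°, 90°, 90°.
Four hues every 90° form a square tetradic scheme.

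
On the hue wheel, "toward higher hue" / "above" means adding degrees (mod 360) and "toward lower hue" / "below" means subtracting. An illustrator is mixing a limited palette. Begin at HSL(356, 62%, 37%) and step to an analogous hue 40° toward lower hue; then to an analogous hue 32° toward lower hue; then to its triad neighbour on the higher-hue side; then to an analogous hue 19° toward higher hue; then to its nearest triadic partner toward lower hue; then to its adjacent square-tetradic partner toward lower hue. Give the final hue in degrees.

213°

analog 40° ↓ −40°: 356 − 40 = 316°
analog 32° ↓ −32°: 316 − 32 = 284°
triadic ↑ +120°: 284 + 120 = 404 → 404 − 360 = 44°
analog 19° ↑ +19°: 44 + 19 = 63°
triadic ↓ −120°: 63 − 120 = -57 → -57 + 360 = 303°
square ↓ −90°: 303 − 90 = 213°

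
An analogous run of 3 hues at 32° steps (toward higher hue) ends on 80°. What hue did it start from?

2 steps of 32° (toward higher hue) give a net shift of +64°.
Start = end − shift: 80 − 64 = 16°

16°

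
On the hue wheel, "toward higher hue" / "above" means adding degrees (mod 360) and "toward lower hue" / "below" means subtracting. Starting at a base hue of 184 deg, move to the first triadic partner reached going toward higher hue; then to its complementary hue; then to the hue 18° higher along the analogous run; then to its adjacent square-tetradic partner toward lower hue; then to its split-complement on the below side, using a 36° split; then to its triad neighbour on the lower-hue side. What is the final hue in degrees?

76°

triadic ↑ +120°: 184 + 120 = 304°
complement +180°: 304 + 180 = 484 → 484 − 360 = 124°
analog 18° ↑ +18°: 124 + 18 = 142°
square ↓ −90°: 142 − 90 = 52°
split-comp 36° ↓ +144°: 52 + 144 = 196°
triadic ↓ −120°: 196 − 120 = 76°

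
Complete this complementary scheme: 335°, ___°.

The complement sits 180° across the wheel.
The full set through 335° is {155°, 335°}.
Given {335°}, the missing hue is 155°.

155°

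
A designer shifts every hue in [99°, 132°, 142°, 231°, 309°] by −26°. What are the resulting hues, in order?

99 − 26 = 73°
132 − 26 = 106°
142 − 26 = 116°
231 − 26 = 205°
309 − 26 = 283°

73°, 106°, 116°, 205°, 283°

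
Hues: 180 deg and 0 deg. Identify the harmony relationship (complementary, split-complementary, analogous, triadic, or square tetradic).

complementary

Sort the hues: 0°, 180°.
Successive gaps around the wheel: 180°, 180°.
Two hues 180° apart are complementary.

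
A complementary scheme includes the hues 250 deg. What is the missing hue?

70°

The complement sits 180° across the wheel.
The full set through 250° is {70°, 250°}.
Given {250°}, the missing hue is 70°.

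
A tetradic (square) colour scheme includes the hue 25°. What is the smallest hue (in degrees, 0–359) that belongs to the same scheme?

A square tetradic scheme places four hues every 90°.
The full set through 25° is {25°, 115°, 205°, 295°}.

25°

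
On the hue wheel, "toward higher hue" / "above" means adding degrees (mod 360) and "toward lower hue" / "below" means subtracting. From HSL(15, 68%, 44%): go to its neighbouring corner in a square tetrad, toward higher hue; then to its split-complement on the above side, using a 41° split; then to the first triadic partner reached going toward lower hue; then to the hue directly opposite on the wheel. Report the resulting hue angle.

26°

square ↑ +90°: 15 + 90 = 105°
split-comp 41° ↑ +221°: 105 + 221 = 326°
triadic ↓ −120°: 326 − 120 = 206°
complement +180°: 206 + 180 = 386 → 386 − 360 = 26°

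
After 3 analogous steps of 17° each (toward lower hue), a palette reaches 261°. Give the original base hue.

312°

3 steps of 17° (toward lower hue) give a net shift of −51°.
Start = end − shift: 261 + 51 = 312°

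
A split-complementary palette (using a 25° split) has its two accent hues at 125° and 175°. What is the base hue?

The accents sit 25° either side of the complement, so the complement is their short-arc midpoint on the wheel.
Short-arc midpoint of 125° and 175°: 150°.
Base is 180° from the complement: 150 − 180 = -30 → -30 + 360 = 330°

330°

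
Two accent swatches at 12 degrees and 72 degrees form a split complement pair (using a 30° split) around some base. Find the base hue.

The accents sit 30° either side of the complement, so the complement is their short-arc midpoint on the wheel.
Short-arc midpoint of 12° and 72°: 42°.
Base is 180° from the complement: 42 − 180 = -138 → -138 + 360 = 222°

222°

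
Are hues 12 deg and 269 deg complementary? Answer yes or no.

Angular distance: |12 − 269| = 257; shorter arc = 360 − 257 = 103°.
Complementary requires 180°.

no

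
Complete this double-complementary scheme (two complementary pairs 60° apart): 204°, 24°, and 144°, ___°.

A rectangular tetradic uses two complementary pairs 60° apart: offsets 0°, 60°, 180°, 240°.
Among {24°, 144°, 204°}, 24° and 204° are a 180° pair.
The remaining hue 144° needs its own complement: 144 + 180 = 324°

324°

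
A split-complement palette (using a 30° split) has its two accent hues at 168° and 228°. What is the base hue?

The accents sit 30° either side of the complement, so the complement is their short-arc midpoint on the wheel.
Short-arc midpoint of 168° and 228°: 198°.
Base is 180° from the complement: 198 − 180 = 18°

18°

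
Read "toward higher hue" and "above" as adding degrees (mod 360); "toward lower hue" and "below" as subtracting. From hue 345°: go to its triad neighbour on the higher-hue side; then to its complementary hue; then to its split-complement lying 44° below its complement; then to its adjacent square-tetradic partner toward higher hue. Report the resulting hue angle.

151°

345 + 120 = 465 → 465 − 360 = 105°   (triadic ↑)
105 + 180 = 285°   (complement)
285 + 136 = 421 → 421 − 360 = 61°   (split-comp 44° ↓)
61 + 90 = 151°   (square ↑)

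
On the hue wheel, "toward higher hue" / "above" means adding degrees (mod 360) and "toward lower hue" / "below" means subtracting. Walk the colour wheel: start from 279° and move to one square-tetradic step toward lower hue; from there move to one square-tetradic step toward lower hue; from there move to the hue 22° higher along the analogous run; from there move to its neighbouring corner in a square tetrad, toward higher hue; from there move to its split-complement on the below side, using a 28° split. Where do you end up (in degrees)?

square ↓ −90°: 279 − 90 = 189°
square ↓ −90°: 189 − 90 = 99°
analog 22° ↑ +22°: 99 + 22 = 121°
square ↑ +90°: 121 + 90 = 211°
split-comp 28° ↓ +152°: 211 + 152 = 363 → 363 − 360 = 3°

3°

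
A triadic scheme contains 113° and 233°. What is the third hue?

A triad spaces three hues 120° apart.
The full set is {113°, 233°, 353°}.

353°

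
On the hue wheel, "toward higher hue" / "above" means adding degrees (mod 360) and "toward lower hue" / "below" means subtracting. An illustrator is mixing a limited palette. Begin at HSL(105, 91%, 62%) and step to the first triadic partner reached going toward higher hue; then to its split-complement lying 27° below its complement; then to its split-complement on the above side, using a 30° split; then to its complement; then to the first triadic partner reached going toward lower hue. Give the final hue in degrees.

+120° (triadic ↑): 105 + 120 = 225°
+153° (split-comp 27° ↓): 225 + 153 = 378 → 378 − 360 = 18°
+210° (split-comp 30° ↑): 18 + 210 = 228°
+180° (complement): 228 + 180 = 408 → 408 − 360 = 48°
−120° (triadic ↓): 48 − 120 = -72 → -72 + 360 = 288°

288°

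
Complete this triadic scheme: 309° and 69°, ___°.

A triad places three hues 120° apart.
The full set through 69° is {69°, 189°, 309°}.
Given {69°, 309°}, the missing hue is 189°.

189°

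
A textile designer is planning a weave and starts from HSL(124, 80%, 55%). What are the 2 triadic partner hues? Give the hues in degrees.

124 + 120 = 244°
124 + 240 = 364 → 364 − 360 = 4°

244° and 4°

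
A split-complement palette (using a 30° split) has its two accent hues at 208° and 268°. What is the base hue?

58°

The accents sit 30° either side of the complement, so the complement is their short-arc midpoint on the wheel.
Short-arc midpoint of 208° and 268°: 238°.
Base is 180° from the complement: 238 − 180 = 58°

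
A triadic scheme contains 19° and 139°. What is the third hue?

A triad spaces three hues 120° apart.
The full set is {19°, 139°, 259°}.

259°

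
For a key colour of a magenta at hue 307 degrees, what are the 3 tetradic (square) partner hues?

37°, 127°, and 217°

A square tetradic scheme places four hues every 90°.
307 + 90 = 397 → 397 − 360 = 37°
307 + 180 = 487 → 487 − 360 = 127°
307 + 270 = 577 → 577 − 360 = 217°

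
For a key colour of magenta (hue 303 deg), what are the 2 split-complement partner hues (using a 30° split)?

93° and 153°

Complement of 303 deg: 303 + 180 = 483 → 483 − 360 = 123°
123 − 30 = 93°
123 + 30 = 153°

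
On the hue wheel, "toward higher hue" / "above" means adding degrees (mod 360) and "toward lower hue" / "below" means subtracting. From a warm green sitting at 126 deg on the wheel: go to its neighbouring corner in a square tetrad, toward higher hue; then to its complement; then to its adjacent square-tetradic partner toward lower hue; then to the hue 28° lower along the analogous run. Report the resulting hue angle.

278°

+90° (square ↑): 126 + 90 = 216°
+180° (complement): 216 + 180 = 396 → 396 − 360 = 36°
−90° (square ↓): 36 − 90 = -54 → -54 + 360 = 306°
−28° (analog 28° ↓): 306 − 28 = 278°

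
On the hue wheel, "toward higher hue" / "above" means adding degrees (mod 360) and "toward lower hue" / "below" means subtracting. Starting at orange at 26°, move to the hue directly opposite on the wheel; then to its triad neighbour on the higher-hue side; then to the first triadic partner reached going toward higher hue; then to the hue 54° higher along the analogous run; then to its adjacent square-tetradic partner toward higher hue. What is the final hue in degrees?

230°

+180° (complement): 26 + 180 = 206°
+120° (triadic ↑): 206 + 120 = 326°
+120° (triadic ↑): 326 + 120 = 446 → 446 − 360 = 86°
+54° (analog 54° ↑): 86 + 54 = 140°
+90° (square ↑): 140 + 90 = 230°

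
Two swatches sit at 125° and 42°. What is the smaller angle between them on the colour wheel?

83°

|125 − 42| = 83.
83 ≤ 180, so the shorter arc is 83°.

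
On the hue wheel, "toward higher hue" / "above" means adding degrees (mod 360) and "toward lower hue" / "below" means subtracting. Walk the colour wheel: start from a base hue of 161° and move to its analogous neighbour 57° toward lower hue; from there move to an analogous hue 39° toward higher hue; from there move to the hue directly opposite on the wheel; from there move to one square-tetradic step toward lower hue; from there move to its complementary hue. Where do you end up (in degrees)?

53°

161 − 57 = 104°   (analog 57° ↓)
104 + 39 = 143°   (analog 39° ↑)
143 + 180 = 323°   (complement)
323 − 90 = 233°   (square ↓)
233 + 180 = 413 → 413 − 360 = 53°   (complement)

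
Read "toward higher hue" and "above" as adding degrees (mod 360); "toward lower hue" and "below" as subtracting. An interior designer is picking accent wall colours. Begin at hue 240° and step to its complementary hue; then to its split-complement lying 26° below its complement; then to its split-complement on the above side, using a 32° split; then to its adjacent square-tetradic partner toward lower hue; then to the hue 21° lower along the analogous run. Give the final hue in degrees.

315°

complement +180°: 240 + 180 = 420 → 420 − 360 = 60°
split-comp 26° ↓ +154°: 60 + 154 = 214°
split-comp 32° ↑ +212°: 214 + 212 = 426 → 426 − 360 = 66°
square ↓ −90°: 66 − 90 = -24 → -24 + 360 = 336°
analog 21° ↓ −21°: 336 − 21 = 315°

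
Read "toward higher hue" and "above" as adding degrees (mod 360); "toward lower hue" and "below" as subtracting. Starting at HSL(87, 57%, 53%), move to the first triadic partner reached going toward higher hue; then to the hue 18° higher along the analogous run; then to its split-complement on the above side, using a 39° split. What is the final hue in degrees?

triadic ↑ +120°: 87 + 120 = 207°
analog 18° ↑ +18°: 207 + 18 = 225°
split-comp 39° ↑ +219°: 225 + 219 = 444 → 444 − 360 = 84°

84°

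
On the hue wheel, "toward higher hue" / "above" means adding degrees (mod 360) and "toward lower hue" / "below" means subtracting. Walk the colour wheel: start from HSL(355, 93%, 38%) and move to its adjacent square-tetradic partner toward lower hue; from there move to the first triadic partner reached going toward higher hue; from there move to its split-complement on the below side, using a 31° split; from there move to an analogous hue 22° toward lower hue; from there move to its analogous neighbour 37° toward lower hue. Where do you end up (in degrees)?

−90° (square ↓): 355 − 90 = 265°
+120° (triadic ↑): 265 + 120 = 385 → 385 − 360 = 25°
+149° (split-comp 31° ↓): 25 + 149 = 174°
−22° (analog 22° ↓): 174 − 22 = 152°
−37° (analog 37° ↓): 152 − 37 = 115°

115°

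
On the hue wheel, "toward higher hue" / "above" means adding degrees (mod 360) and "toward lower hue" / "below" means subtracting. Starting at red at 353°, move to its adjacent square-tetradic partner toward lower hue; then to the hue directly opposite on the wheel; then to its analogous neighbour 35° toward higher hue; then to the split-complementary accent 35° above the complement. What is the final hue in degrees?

square ↓ −90°: 353 − 90 = 263°
complement +180°: 263 + 180 = 443 → 443 − 360 = 83°
analog 35° ↑ +35°: 83 + 35 = 118°
split-comp 35° ↑ +215°: 118 + 215 = 333°

333°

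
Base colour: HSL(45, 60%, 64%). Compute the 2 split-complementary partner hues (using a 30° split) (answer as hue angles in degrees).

195° and 255°

Complement of 45 degrees: 45 + 180 = 225°
225 − 30 = 195°
225 + 30 = 255°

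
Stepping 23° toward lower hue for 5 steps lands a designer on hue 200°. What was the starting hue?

315°

5 steps of 23° (toward lower hue) give a net shift of −115°.
Start = end − shift: 200 + 115 = 315°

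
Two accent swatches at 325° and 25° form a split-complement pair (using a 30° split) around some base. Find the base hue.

175°

The accents sit 30° either side of the complement, so the complement is their short-arc midpoint on the wheel.
Short-arc midpoint of 325° and 25°: 355°.
Base is 180° from the complement: 355 − 180 = 175°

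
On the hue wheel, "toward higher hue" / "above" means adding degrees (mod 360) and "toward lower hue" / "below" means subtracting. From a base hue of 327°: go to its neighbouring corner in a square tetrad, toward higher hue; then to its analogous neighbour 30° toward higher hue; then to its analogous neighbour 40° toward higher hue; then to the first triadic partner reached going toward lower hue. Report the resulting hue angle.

7°

square ↑ +90°: 327 + 90 = 417 → 417 − 360 = 57°
analog 30° ↑ +30°: 57 + 30 = 87°
analog 40° ↑ +40°: 87 + 40 = 127°
triadic ↓ −120°: 127 − 120 = 7°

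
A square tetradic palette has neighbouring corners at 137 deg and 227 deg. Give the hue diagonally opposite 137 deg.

317°

A square tetradic scheme places four hues 90° apart; opposite corners are 180° apart.
137 + 180 = 317°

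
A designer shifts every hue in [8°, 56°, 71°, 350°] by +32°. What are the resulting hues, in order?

8 + 32 = 40°
56 + 32 = 88°
71 + 32 = 103°
350 + 32 = 382 → 382 − 360 = 22°

40°, 88°, 103°, 22°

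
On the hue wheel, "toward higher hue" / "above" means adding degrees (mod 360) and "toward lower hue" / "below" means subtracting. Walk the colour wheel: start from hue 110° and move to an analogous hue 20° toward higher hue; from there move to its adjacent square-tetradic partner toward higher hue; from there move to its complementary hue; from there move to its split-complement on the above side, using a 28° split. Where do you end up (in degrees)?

248°

110 + 20 = 130°   (analog 20° ↑)
130 + 90 = 220°   (square ↑)
220 + 180 = 400 → 400 − 360 = 40°   (complement)
40 + 208 = 248°   (split-comp 28° ↑)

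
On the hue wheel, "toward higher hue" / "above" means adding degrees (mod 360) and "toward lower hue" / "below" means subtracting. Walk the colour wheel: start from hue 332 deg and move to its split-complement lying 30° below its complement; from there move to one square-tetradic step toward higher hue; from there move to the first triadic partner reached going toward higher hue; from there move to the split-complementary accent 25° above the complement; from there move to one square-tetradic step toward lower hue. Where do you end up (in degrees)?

87°

+150° (split-comp 30° ↓): 332 + 150 = 482 → 482 − 360 = 122°
+90° (square ↑): 122 + 90 = 212°
+120° (triadic ↑): 212 + 120 = 332°
+205° (split-comp 25° ↑): 332 + 205 = 537 → 537 − 360 = 177°
−90° (square ↓): 177 − 90 = 87°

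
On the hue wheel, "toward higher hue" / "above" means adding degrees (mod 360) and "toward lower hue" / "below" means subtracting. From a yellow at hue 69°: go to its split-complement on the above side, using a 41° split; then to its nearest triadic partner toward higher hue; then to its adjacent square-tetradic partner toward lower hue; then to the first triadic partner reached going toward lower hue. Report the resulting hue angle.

+221° (split-comp 41° ↑): 69 + 221 = 290°
+120° (triadic ↑): 290 + 120 = 410 → 410 − 360 = 50°
−90° (square ↓): 50 − 90 = -40 → -40 + 360 = 320°
−120° (triadic ↓): 320 − 120 = 200°

200°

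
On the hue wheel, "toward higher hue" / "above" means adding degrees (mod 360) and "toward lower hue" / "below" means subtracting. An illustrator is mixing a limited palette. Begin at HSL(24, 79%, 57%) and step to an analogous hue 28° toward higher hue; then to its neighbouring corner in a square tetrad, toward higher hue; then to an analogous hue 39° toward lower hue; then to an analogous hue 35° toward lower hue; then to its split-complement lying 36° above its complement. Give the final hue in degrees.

24 + 28 = 52°   (analog 28° ↑)
52 + 90 = 142°   (square ↑)
142 − 39 = 103°   (analog 39° ↓)
103 − 35 = 68°   (analog 35° ↓)
68 + 216 = 284°   (split-comp 36° ↑)

284°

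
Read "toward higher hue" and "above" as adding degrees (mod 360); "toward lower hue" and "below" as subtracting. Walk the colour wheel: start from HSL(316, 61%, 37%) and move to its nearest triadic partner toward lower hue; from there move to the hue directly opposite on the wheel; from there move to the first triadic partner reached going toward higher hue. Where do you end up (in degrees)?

triadic ↓ −120°: 316 − 120 = 196°
complement +180°: 196 + 180 = 376 → 376 − 360 = 16°
triadic ↑ +120°: 16 + 120 = 136°

136°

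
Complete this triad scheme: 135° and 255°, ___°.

A triad places three hues 120° apart.
The full set through 135° is {15°, 135°, 255°}.
Given {135°, 255°}, the missing hue is 15°.

15°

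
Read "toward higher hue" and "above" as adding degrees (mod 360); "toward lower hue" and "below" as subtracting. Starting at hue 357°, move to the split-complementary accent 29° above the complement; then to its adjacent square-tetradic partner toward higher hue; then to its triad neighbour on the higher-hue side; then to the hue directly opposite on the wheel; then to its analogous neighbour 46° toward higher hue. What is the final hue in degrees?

282°

357 + 209 = 566 → 566 − 360 = 206°   (split-comp 29° ↑)
206 + 90 = 296°   (square ↑)
296 + 120 = 416 → 416 − 360 = 56°   (triadic ↑)
56 + 180 = 236°   (complement)
236 + 46 = 282°   (analog 46° ↑)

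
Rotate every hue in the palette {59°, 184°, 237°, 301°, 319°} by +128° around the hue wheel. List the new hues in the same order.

59 + 128 = 187°
184 + 128 = 312°
237 + 128 = 365 → 365 − 360 = 5°
301 + 128 = 429 → 429 − 360 = 69°
319 + 128 = 447 → 447 − 360 = 87°

187°, 312°, 5°, 69°, 87°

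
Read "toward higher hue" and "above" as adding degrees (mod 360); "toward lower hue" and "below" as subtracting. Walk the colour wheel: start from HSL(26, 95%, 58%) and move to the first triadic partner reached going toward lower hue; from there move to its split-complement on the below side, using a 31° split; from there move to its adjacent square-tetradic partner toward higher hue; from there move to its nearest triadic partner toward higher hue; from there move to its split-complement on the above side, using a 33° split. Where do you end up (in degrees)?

triadic ↓ −120°: 26 − 120 = -94 → -94 + 360 = 266°
split-comp 31° ↓ +149°: 266 + 149 = 415 → 415 − 360 = 55°
square ↑ +90°: 55 + 90 = 145°
triadic ↑ +120°: 145 + 120 = 265°
split-comp 33° ↑ +213°: 265 + 213 = 478 → 478 − 360 = 118°

118°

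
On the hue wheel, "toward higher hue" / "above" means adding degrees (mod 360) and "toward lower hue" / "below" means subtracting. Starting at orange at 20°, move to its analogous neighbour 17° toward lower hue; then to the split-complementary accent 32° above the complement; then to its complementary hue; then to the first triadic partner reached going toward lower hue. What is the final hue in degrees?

20 − 17 = 3°   (analog 17° ↓)
3 + 212 = 215°   (split-comp 32° ↑)
215 + 180 = 395 → 395 − 360 = 35°   (complement)
35 − 120 = -85 → -85 + 360 = 275°   (triadic ↓)

275°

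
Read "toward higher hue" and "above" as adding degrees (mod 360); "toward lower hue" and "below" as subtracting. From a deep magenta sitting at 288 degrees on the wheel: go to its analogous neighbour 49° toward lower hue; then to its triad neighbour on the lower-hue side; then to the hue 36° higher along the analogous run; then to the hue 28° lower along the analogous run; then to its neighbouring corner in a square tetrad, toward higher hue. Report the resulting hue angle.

analog 49° ↓ −49°: 288 − 49 = 239°
triadic ↓ −120°: 239 − 120 = 119°
analog 36° ↑ +36°: 119 + 36 = 155°
analog 28° ↓ −28°: 155 − 28 = 127°
square ↑ +90°: 127 + 90 = 217°

217°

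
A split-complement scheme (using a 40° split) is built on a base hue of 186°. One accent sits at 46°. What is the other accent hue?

Split-complementary hues sit 40° either side of the complement.
Complement of the base 186°: 186 + 180 = 366 → 366 − 360 = 6°
The given accent 46° is 40° one side of 6°; the other accent sits 40° the other side: 6 − 40 = -34 → -34 + 360 = 326°

326°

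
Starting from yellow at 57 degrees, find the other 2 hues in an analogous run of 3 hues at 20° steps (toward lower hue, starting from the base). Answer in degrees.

37° and 17°

Analogous hues sit every 20° along the wheel.
57 − 20 = 37°
57 − 40 = 17°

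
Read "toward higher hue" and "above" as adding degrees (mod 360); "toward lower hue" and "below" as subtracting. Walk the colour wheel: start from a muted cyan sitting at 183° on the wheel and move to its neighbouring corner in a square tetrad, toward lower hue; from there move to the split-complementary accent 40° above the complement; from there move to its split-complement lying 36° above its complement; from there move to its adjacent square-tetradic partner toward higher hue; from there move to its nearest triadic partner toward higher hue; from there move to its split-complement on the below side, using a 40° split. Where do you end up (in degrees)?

159°

square ↓ −90°: 183 − 90 = 93°
split-comp 40° ↑ +220°: 93 + 220 = 313°
split-comp 36° ↑ +216°: 313 + 216 = 529 → 529 − 360 = 169°
square ↑ +90°: 169 + 90 = 259°
triadic ↑ +120°: 259 + 120 = 379 → 379 − 360 = 19°
split-comp 40° ↓ +140°: 19 + 140 = 159°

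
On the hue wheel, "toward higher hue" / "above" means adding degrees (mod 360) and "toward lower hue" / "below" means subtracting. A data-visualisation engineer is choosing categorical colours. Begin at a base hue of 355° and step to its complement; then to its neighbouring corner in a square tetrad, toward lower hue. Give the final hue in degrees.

85°

complement +180°: 355 + 180 = 535 → 535 − 360 = 175°
square ↓ −90°: 175 − 90 = 85°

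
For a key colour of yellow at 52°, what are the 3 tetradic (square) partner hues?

142°, 232°, and 322°

52 + 90 = 142°
52 + 180 = 232°
52 + 270 = 322°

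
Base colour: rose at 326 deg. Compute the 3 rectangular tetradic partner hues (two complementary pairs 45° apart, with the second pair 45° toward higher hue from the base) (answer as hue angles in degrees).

11°, 146°, and 191°

A rectangular tetradic uses two complementary pairs 45° apart: offsets 0°, 45°, 180°, 225°.
326 + 45 = 371 → 371 − 360 = 11°
326 + 180 = 506 → 506 − 360 = 146°
326 + 225 = 551 → 551 − 360 = 191°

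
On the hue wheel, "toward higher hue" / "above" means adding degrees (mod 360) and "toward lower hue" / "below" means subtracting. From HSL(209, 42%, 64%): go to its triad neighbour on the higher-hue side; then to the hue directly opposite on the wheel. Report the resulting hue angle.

+120° (triadic ↑): 209 + 120 = 329°
+180° (complement): 329 + 180 = 509 → 509 − 360 = 149°

149°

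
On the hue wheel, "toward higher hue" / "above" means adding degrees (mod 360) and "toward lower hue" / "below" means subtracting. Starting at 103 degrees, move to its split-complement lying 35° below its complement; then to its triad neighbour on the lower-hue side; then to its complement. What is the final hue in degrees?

308°

split-comp 35° ↓ +145°: 103 + 145 = 248°
triadic ↓ −120°: 248 − 120 = 128°
complement +180°: 128 + 180 = 308°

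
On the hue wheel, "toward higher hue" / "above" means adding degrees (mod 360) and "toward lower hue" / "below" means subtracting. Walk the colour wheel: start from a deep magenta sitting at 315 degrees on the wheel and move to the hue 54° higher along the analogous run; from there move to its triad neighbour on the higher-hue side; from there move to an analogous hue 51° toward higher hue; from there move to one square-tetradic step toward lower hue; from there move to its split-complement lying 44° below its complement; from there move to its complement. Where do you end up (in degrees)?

46°

+54° (analog 54° ↑): 315 + 54 = 369 → 369 − 360 = 9°
+120° (triadic ↑): 9 + 120 = 129°
+51° (analog 51° ↑): 129 + 51 = 180°
−90° (square ↓): 180 − 90 = 90°
+136° (split-comp 44° ↓): 90 + 136 = 226°
+180° (complement): 226 + 180 = 406 → 406 − 360 = 46°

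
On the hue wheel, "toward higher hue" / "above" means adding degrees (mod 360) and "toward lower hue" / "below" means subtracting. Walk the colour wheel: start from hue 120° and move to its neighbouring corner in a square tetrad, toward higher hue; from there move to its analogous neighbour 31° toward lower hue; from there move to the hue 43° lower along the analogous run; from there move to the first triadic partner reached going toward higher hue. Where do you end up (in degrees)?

256°

+90° (square ↑): 120 + 90 = 210°
−31° (analog 31° ↓): 210 − 31 = 179°
−43° (analog 43° ↓): 179 − 43 = 136°
+120° (triadic ↑): 136 + 120 = 256°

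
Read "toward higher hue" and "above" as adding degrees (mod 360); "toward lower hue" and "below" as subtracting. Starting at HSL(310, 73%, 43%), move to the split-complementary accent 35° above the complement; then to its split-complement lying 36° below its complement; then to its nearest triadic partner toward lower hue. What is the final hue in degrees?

189°

split-comp 35° ↑ +215°: 310 + 215 = 525 → 525 − 360 = 165°
split-comp 36° ↓ +144°: 165 + 144 = 309°
triadic ↓ −120°: 309 − 120 = 189°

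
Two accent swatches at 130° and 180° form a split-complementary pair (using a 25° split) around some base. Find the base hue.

The accents sit 25° either side of the complement, so the complement is their short-arc midpoint on the wheel.
Short-arc midpoint of 130° and 180°: 155°.
Base is 180° from the complement: 155 − 180 = -25 → -25 + 360 = 335°

335°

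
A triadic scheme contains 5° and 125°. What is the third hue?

245°

A triad spaces three hues 120° apart.
The full set is {5°, 125°, 245°}.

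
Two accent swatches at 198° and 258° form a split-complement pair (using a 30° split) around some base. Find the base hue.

48°

The accents sit 30° either side of the complement, so the complement is their short-arc midpoint on the wheel.
Short-arc midpoint of 198° and 258°: 228°.
Base is 180° from the complement: 228 − 180 = 48°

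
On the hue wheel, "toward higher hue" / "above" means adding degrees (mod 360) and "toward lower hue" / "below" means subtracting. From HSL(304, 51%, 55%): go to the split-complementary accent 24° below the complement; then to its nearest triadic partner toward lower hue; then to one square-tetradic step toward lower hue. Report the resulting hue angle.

split-comp 24° ↓ +156°: 304 + 156 = 460 → 460 − 360 = 100°
triadic ↓ −120°: 100 − 120 = -20 → -20 + 360 = 340°
square ↓ −90°: 340 − 90 = 250°

250°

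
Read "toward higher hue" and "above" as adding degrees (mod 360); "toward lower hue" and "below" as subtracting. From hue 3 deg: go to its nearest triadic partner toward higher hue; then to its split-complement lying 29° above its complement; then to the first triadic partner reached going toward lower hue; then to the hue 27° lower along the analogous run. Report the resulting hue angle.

triadic ↑ +120°: 3 + 120 = 123°
split-comp 29° ↑ +209°: 123 + 209 = 332°
triadic ↓ −120°: 332 − 120 = 212°
analog 27° ↓ −27°: 212 − 27 = 185°

185°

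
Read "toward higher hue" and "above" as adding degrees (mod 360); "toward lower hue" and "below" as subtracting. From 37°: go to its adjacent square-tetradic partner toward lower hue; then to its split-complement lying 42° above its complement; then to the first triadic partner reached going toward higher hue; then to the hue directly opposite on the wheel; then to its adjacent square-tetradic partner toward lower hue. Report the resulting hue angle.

19°

square ↓ −90°: 37 − 90 = -53 → -53 + 360 = 307°
split-comp 42° ↑ +222°: 307 + 222 = 529 → 529 − 360 = 169°
triadic ↑ +120°: 169 + 120 = 289°
complement +180°: 289 + 180 = 469 → 469 − 360 = 109°
square ↓ −90°: 109 − 90 = 19°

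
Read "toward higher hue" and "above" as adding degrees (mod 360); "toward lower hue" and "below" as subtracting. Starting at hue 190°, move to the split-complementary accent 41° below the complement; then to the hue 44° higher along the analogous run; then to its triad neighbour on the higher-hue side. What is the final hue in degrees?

split-comp 41° ↓ +139°: 190 + 139 = 329°
analog 44° ↑ +44°: 329 + 44 = 373 → 373 − 360 = 13°
triadic ↑ +120°: 13 + 120 = 133°

133°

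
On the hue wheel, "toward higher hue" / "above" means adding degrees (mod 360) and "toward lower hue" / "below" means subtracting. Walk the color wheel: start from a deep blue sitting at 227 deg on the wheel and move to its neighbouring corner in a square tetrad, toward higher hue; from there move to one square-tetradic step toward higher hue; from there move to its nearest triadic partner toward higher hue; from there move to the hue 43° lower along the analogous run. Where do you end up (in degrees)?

227 + 90 = 317°   (square ↑)
317 + 90 = 407 → 407 − 360 = 47°   (square ↑)
47 + 120 = 167°   (triadic ↑)
167 − 43 = 124°   (analog 43° ↓)

124°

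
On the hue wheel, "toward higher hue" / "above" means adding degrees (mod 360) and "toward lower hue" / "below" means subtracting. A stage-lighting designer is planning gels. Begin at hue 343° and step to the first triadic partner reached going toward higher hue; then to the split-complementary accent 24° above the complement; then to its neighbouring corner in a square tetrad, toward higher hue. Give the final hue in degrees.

37°

+120° (triadic ↑): 343 + 120 = 463 → 463 − 360 = 103°
+204° (split-comp 24° ↑): 103 + 204 = 307°
+90° (square ↑): 307 + 90 = 397 → 397 − 360 = 37°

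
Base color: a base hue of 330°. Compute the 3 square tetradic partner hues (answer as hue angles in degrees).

60°, 150° and 240°

A square tetradic scheme places four hues every 90°.
330 + 90 = 420 → 420 − 360 = 60°
330 + 180 = 510 → 510 − 360 = 150°
330 + 270 = 600 → 600 − 360 = 240°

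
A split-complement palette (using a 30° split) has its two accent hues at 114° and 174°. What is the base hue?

324°

The accents sit 30° either side of the complement, so the complement is their short-arc midpoint on the wheel.
Short-arc midpoint of 114° and 174°: 144°.
Base is 180° from the complement: 144 − 180 = -36 → -36 + 360 = 324°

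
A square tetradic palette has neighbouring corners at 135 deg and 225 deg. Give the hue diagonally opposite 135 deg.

315°

A square tetradic scheme places four hues 90° apart; opposite corners are 180° apart.
135 + 180 = 315°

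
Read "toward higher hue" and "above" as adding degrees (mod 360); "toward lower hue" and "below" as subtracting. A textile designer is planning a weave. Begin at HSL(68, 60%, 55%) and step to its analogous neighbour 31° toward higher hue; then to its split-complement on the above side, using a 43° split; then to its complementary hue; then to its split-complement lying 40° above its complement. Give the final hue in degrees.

2°

68 + 31 = 99°   (analog 31° ↑)
99 + 223 = 322°   (split-comp 43° ↑)
322 + 180 = 502 → 502 − 360 = 142°   (complement)
142 + 220 = 362 → 362 − 360 = 2°   (split-comp 40° ↑)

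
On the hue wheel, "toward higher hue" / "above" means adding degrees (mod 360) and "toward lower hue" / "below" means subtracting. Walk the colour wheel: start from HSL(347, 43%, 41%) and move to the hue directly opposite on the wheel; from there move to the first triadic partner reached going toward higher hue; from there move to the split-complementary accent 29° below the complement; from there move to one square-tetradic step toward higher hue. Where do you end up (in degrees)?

complement +180°: 347 + 180 = 527 → 527 − 360 = 167°
triadic ↑ +120°: 167 + 120 = 287°
split-comp 29° ↓ +151°: 287 + 151 = 438 → 438 − 360 = 78°
square ↑ +90°: 78 + 90 = 168°

168°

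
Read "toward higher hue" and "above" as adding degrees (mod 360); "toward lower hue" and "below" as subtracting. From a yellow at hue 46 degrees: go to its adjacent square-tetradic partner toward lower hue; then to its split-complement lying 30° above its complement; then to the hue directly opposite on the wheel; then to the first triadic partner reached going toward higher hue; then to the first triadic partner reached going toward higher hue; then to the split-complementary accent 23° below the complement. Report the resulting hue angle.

23°

46 − 90 = -44 → -44 + 360 = 316°   (square ↓)
316 + 210 = 526 → 526 − 360 = 166°   (split-comp 30° ↑)
166 + 180 = 346°   (complement)
346 + 120 = 466 → 466 − 360 = 106°   (triadic ↑)
106 + 120 = 226°   (triadic ↑)
226 + 157 = 383 → 383 − 360 = 23°   (split-comp 23° ↓)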